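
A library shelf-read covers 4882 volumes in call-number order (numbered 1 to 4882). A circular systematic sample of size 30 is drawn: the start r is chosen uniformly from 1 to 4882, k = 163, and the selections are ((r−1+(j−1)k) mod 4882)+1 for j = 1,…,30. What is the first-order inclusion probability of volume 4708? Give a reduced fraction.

15/2441

For each position j, as r ranges over 1…4882 the j-th selection hits every volume exactly once, so volume 4708 is selected for exactly 30 of the 4882 starts.
Inclusion probability = 30/4882 = 15/2441.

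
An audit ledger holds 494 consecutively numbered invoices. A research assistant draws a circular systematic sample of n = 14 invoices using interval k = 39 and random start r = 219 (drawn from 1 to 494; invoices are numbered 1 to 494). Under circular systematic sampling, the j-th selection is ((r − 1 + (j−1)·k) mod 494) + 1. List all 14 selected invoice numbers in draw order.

219, 258, 297, 336, 375, 414, 453, 492, 37, 76, 115, 154, 193, 232

Selection 1: 219
Selection 2: 219 + 39 = 258
Selection 3: 258 + 39 = 297
Selection 4: 297 + 39 = 336
Selection 5: 336 + 39 = 375
Selection 6: 375 + 39 = 414
Selection 7: 414 + 39 = 453
Selection 8: 453 + 39 = 492
Selection 9: 492 + 39 = 531 → 531 − 494 = 37
Selection 10: 37 + 39 = 76
Selection 11: 76 + 39 = 115
Selection 12: 115 + 39 = 154
Selection 13: 154 + 39 = 193
Selection 14: 193 + 39 = 232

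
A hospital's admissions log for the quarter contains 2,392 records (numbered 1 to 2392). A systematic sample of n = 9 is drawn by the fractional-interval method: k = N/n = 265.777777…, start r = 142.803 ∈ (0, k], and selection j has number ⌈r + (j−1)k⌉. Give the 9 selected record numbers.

143, 409, 675, 941, 1206, 1472, 1738, 2004, 2270

j=1: r + 0k = 142.803 → ⌈·⌉ = 143
j=2: r + 1k = 408.580777… → ⌈·⌉ = 409
j=3: r + 2k = 674.358555… → ⌈·⌉ = 675
j=4: r + 3k = 940.136333… → ⌈·⌉ = 941
j=5: r + 4k = 1205.914111… → ⌈·⌉ = 1206
j=6: r + 5k = 1471.691888… → ⌈·⌉ = 1472
j=7: r + 6k = 1737.469666… → ⌈·⌉ = 1738
j=8: r + 7k = 2003.247444… → ⌈·⌉ = 2004
j=9: r + 8k = 2269.025222… → ⌈·⌉ = 2270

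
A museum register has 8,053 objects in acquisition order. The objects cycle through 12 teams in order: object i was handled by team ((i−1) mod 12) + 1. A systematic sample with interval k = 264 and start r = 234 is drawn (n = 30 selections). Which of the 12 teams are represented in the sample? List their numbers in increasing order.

6

Consecutive selections differ by k = 264, so their team numbers differ by 264 mod 12 = 0.
gcd(264, 12) = 12, so the sample visits 12/12 = 1 distinct residues mod 12.
Start 234 is team 6; the teams hit are 6.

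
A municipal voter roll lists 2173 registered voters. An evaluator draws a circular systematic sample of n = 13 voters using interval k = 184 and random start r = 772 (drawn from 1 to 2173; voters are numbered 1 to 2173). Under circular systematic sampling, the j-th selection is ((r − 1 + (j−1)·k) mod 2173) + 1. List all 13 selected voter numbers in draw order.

772, 956, 1140, 1324, 1508, 1692, 1876, 2060, 71, 255, 439, 623, 807

Selection 1: 772
Selection 2: 772 + 184 = 956
Selection 3: 956 + 184 = 1140
Selection 4: 1140 + 184 = 1324
Selection 5: 1324 + 184 = 1508
Selection 6: 1508 + 184 = 1692
Selection 7: 1692 + 184 = 1876
Selection 8: 1876 + 184 = 2060
Selection 9: 2060 + 184 = 2244 → 2244 − 2173 = 71
Selection 10: 71 + 184 = 255
Selection 11: 255 + 184 = 439
Selection 12: 439 + 184 = 623
Selection 13: 623 + 184 = 807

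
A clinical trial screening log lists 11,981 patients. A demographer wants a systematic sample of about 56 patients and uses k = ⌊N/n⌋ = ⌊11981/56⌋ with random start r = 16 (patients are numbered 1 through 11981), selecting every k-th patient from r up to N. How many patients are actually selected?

k = ⌊11981/56⌋ = 213
Achieved size = ⌊(11981 − 16)/213⌋ + 1 = ⌊11965/213⌋ + 1 = 56 + 1 = 57
(last selection: 16 + 56×213 = 11944 ≤ 11981; next would be 12157 > 11981)

57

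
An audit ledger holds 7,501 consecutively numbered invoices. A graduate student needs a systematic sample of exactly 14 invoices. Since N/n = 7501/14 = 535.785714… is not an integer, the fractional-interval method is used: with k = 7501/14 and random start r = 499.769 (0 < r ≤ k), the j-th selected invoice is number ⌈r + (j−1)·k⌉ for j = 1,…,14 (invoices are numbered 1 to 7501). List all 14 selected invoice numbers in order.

500, 1036, 1572, 2108, 2643, 3179, 3715, 4251, 4787, 5322, 5858, 6394, 6930, 7465

j=1: r + 0k = 499.769 → ⌈·⌉ = 500
j=2: r + 1k = 1035.554714… → ⌈·⌉ = 1036
j=3: r + 2k = 1571.340428… → ⌈·⌉ = 1572
j=4: r + 3k = 2107.126142… → ⌈·⌉ = 2108
j=5: r + 4k = 2642.911857… → ⌈·⌉ = 2643
j=6: r + 5k = 3178.697571… → ⌈·⌉ = 3179
j=7: r + 6k = 3714.483285… → ⌈·⌉ = 3715
j=8: r + 7k = 4250.269 → ⌈·⌉ = 4251
j=9: r + 8k = 4786.054714… → ⌈·⌉ = 4787
j=10: r + 9k = 5321.840428… → ⌈·⌉ = 5322
j=11: r + 10k = 5857.626142… → ⌈·⌉ = 5858
j=12: r + 11k = 6393.411857… → ⌈·⌉ = 6394
j=13: r + 12k = 6929.197571… → ⌈·⌉ = 6930
j=14: r + 13k = 7464.983285… → ⌈·⌉ = 7465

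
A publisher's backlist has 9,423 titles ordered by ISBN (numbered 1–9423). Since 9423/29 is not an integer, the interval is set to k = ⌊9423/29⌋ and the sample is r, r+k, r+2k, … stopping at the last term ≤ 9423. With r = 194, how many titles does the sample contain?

29

k = ⌊9423/29⌋ = 324
Achieved size = ⌊(9423 − 194)/324⌋ + 1 = ⌊9229/324⌋ + 1 = 28 + 1 = 29
(last selection: 194 + 28×324 = 9266 ≤ 9423; next would be 9590 > 9423)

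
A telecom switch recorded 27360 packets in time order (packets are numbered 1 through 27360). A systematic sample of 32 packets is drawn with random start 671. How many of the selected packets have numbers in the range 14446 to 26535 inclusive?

14

k = 27360/32 = 855
First selection ≥ 14446: 671 + ⌈(14446−671)/855⌉·855 = 671 + 17×855 = 15206
Last selection ≤ 26535: 671 + ⌊(26535−671)/855⌋·855 = 671 + 30×855 = 26321
Count = 30 − 17 + 1 = 14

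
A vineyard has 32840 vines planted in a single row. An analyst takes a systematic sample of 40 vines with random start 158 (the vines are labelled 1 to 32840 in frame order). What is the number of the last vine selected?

k = 32840/40 = 821
40th selection = r + (40−1)·k = 158 + 39×821 = 158 + 32019 = 32177

32177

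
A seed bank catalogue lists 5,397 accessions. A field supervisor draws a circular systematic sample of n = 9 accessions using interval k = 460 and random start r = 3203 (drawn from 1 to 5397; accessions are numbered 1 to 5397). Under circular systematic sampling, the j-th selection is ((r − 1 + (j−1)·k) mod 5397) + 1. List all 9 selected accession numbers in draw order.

3203, 3663, 4123, 4583, 5043, 106, 566, 1026, 1486

Selection 1: 3203
Selection 2: 3203 + 460 = 3663
Selection 3: 3663 + 460 = 4123
Selection 4: 4123 + 460 = 4583
Selection 5: 4583 + 460 = 5043
Selection 6: 5043 + 460 = 5503 → 5503 − 5397 = 106
Selection 7: 106 + 460 = 566
Selection 8: 566 + 460 = 1026
Selection 9: 1026 + 460 = 1486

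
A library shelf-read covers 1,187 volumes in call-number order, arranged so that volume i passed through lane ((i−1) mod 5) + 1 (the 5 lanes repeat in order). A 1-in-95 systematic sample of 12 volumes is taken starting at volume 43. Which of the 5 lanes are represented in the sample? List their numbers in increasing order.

Consecutive selections differ by k = 95, so their lane numbers differ by 95 mod 5 = 0.
gcd(95, 5) = 5, so the sample visits 5/5 = 1 distinct residues mod 5.
Start 43 is lane 3; the lanes hit are 3.

3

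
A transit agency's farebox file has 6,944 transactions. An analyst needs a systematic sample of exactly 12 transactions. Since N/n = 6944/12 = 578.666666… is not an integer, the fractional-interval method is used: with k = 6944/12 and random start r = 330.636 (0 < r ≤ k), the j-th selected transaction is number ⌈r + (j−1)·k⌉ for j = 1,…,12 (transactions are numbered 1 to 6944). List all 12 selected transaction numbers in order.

j=1: r + 0k = 330.636 → ⌈·⌉ = 331
j=2: r + 1k = 909.302666… → ⌈·⌉ = 910
j=3: r + 2k = 1487.969333… → ⌈·⌉ = 1488
j=4: r + 3k = 2066.636 → ⌈·⌉ = 2067
j=5: r + 4k = 2645.302666… → ⌈·⌉ = 2646
j=6: r + 5k = 3223.969333… → ⌈·⌉ = 3224
j=7: r + 6k = 3802.636 → ⌈·⌉ = 3803
j=8: r + 7k = 4381.302666… → ⌈·⌉ = 4382
j=9: r + 8k = 4959.969333… → ⌈·⌉ = 4960
j=10: r + 9k = 5538.636 → ⌈·⌉ = 5539
j=11: r + 10k = 6117.302666… → ⌈·⌉ = 6118
j=12: r + 11k = 6695.969333… → ⌈·⌉ = 6696

331, 910, 1488, 2067, 2646, 3224, 3803, 4382, 4960, 5539, 6118, 6696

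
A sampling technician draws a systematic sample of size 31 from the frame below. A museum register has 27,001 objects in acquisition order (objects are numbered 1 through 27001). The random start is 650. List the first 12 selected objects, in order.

650, 1521, 2392, 3263, 4134, 5005, 5876, 6747, 7618, 8489, 9360, 10231

k = N/n = 27001/31 = 871
object 1: 650
object 2: 650 + 871 = 1521
object 3: 1521 + 871 = 2392
object 4: 2392 + 871 = 3263
object 5: 3263 + 871 = 4134
object 6: 4134 + 871 = 5005
object 7: 5005 + 871 = 5876
object 8: 5876 + 871 = 6747
object 9: 6747 + 871 = 7618
object 10: 7618 + 871 = 8489
object 11: 8489 + 871 = 9360
object 12: 9360 + 871 = 10231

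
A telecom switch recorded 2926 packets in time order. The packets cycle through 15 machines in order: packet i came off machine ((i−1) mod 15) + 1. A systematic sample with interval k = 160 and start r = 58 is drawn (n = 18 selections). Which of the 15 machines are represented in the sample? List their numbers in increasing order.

Consecutive selections differ by k = 160, so their machine numbers differ by 160 mod 15 = 10.
gcd(160, 15) = 5, so the sample visits 15/5 = 3 distinct residues mod 15.
Start 58 is machine 13; the machines hit are 3, 8, 13.

3, 8, 13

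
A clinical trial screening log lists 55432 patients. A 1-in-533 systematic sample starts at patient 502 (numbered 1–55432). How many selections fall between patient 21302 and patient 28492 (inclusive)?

13

k = 533
First selection ≥ 21302: 502 + ⌈(21302−502)/533⌉·533 = 502 + 40×533 = 21822
Last selection ≤ 28492: 502 + ⌊(28492−502)/533⌋·533 = 502 + 52×533 = 28218
Count = 52 − 40 + 1 = 13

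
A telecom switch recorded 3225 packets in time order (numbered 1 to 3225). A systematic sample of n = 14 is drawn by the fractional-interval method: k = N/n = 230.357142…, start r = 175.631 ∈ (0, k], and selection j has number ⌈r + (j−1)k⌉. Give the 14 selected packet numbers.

j=1: r + 0k = 175.631 → ⌈·⌉ = 176
j=2: r + 1k = 405.988142… → ⌈·⌉ = 406
j=3: r + 2k = 636.345285… → ⌈·⌉ = 637
j=4: r + 3k = 866.702428… → ⌈·⌉ = 867
j=5: r + 4k = 1097.059571… → ⌈·⌉ = 1098
j=6: r + 5k = 1327.416714… → ⌈·⌉ = 1328
j=7: r + 6k = 1557.773857… → ⌈·⌉ = 1558
j=8: r + 7k = 1788.131 → ⌈·⌉ = 1789
j=9: r + 8k = 2018.488142… → ⌈·⌉ = 2019
j=10: r + 9k = 2248.845285… → ⌈·⌉ = 2249
j=11: r + 10k = 2479.202428… → ⌈·⌉ = 2480
j=12: r + 11k = 2709.559571… → ⌈·⌉ = 2710
j=13: r + 12k = 2939.916714… → ⌈·⌉ = 2940
j=14: r + 13k = 3170.273857… → ⌈·⌉ = 3171

176, 406, 637, 867, 1098, 1328, 1558, 1789, 2019, 2249, 2480, 2710, 2940, 3171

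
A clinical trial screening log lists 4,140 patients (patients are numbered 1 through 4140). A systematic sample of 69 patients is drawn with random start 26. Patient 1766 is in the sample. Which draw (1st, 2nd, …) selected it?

30

k = 4140/69 = 60
position = (1766 − 26)/60 + 1 = 1740/60 + 1 = 29 + 1 = 30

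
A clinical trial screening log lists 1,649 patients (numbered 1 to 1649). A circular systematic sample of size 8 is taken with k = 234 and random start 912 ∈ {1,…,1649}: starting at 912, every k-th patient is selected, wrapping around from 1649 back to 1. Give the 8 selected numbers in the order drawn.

Selection 1: 912
Selection 2: 912 + 234 = 1146
Selection 3: 1146 + 234 = 1380
Selection 4: 1380 + 234 = 1614
Selection 5: 1614 + 234 = 1848 → 1848 − 1649 = 199
Selection 6: 199 + 234 = 433
Selection 7: 433 + 234 = 667
Selection 8: 667 + 234 = 901

912, 1146, 1380, 1614, 199, 433, 667, 901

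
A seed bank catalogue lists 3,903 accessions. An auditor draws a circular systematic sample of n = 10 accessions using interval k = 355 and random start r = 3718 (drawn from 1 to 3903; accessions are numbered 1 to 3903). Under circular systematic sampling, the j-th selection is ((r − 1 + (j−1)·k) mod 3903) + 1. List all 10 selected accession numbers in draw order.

Selection 1: 3718
Selection 2: 3718 + 355 = 4073 → 4073 − 3903 = 170
Selection 3: 170 + 355 = 525
Selection 4: 525 + 355 = 880
Selection 5: 880 + 355 = 1235
Selection 6: 1235 + 355 = 1590
Selection 7: 1590 + 355 = 1945
Selection 8: 1945 + 355 = 2300
Selection 9: 2300 + 355 = 2655
Selection 10: 2655 + 355 = 3010

3718, 170, 525, 880, 1235, 1590, 1945, 2300, 2655, 3010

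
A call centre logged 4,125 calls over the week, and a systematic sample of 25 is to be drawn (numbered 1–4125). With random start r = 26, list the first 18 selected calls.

26, 191, 356, 521, 686, 851, 1016, 1181, 1346, 1511, 1676, 1841, 2006, 2171, 2336, 2501, 2666, 2831

k = N/n = 4125/25 = 165
call 1: 26
call 2: 26 + 165 = 191
call 3: 191 + 165 = 356
call 4: 356 + 165 = 521
call 5: 521 + 165 = 686
call 6: 686 + 165 = 851
call 7: 851 + 165 = 1016
call 8: 1016 + 165 = 1181
call 9: 1181 + 165 = 1346
call 10: 1346 + 165 = 1511
call 11: 1511 + 165 = 1676
call 12: 1676 + 165 = 1841
call 13: 1841 + 165 = 2006
call 14: 2006 + 165 = 2171
call 15: 2171 + 165 = 2336
call 16: 2336 + 165 = 2501
call 17: 2501 + 165 = 2666
call 18: 2666 + 165 = 2831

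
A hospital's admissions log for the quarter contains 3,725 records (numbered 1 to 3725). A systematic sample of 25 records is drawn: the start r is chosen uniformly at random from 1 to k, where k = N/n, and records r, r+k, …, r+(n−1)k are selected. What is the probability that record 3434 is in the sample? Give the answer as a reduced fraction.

k = 3725/25 = 149.
Record 3434 is selected iff r ≡ 3434 (mod 149); exactly one such r in {1,…,149}.
Inclusion probability = 1/149.

1/149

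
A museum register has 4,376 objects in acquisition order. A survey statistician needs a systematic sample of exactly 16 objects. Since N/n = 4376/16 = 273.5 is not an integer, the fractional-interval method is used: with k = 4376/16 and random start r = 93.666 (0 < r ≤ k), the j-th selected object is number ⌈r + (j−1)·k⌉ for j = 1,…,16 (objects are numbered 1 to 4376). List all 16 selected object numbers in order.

j=1: r + 0k = 93.666 → ⌈·⌉ = 94
j=2: r + 1k = 367.166 → ⌈·⌉ = 368
j=3: r + 2k = 640.666 → ⌈·⌉ = 641
j=4: r + 3k = 914.166 → ⌈·⌉ = 915
j=5: r + 4k = 1187.666 → ⌈·⌉ = 1188
j=6: r + 5k = 1461.166 → ⌈·⌉ = 1462
j=7: r + 6k = 1734.666 → ⌈·⌉ = 1735
j=8: r + 7k = 2008.166 → ⌈·⌉ = 2009
j=9: r + 8k = 2281.666 → ⌈·⌉ = 2282
j=10: r + 9k = 2555.166 → ⌈·⌉ = 2556
j=11: r + 10k = 2828.666 → ⌈·⌉ = 2829
j=12: r + 11k = 3102.166 → ⌈·⌉ = 3103
j=13: r + 12k = 3375.666 → ⌈·⌉ = 3376
j=14: r + 13k = 3649.166 → ⌈·⌉ = 3650
j=15: r + 14k = 3922.666 → ⌈·⌉ = 3923
j=16: r + 15k = 4196.166 → ⌈·⌉ = 4197

94, 368, 641, 915, 1188, 1462, 1735, 2009, 2282, 2556, 2829, 3103, 3376, 3650, 3923, 4197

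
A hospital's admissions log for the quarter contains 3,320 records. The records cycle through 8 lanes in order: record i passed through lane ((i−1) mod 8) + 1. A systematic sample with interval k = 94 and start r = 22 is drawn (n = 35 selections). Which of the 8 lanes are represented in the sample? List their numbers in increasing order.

2, 4, 6, 8

Consecutive selections differ by k = 94, so their lane numbers differ by 94 mod 8 = 6.
gcd(94, 8) = 2, so the sample visits 8/2 = 4 distinct residues mod 8.
Start 22 is lane 6; the lanes hit are 2, 4, 6, 8.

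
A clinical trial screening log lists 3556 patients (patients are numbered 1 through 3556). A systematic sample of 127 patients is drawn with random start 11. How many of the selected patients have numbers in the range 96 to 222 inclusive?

k = 3556/127 = 28
First selection ≥ 96: 11 + ⌈(96−11)/28⌉·28 = 11 + 4×28 = 123
Last selection ≤ 222: 11 + ⌊(222−11)/28⌋·28 = 11 + 7×28 = 207
Count = 7 − 4 + 1 = 4

4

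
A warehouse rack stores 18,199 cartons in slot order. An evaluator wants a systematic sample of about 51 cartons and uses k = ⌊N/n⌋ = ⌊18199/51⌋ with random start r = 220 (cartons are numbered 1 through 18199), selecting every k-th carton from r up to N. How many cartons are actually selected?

51

k = ⌊18199/51⌋ = 356
Achieved size = ⌊(18199 − 220)/356⌋ + 1 = ⌊17979/356⌋ + 1 = 50 + 1 = 51
(last selection: 220 + 50×356 = 18020 ≤ 18199; next would be 18376 > 18199)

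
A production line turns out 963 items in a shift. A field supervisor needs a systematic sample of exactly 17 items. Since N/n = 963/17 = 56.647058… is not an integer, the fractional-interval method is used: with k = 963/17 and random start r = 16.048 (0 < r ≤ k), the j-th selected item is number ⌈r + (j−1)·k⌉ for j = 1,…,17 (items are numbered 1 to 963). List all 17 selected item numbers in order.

j=1: r + 0k = 16.048 → ⌈·⌉ = 17
j=2: r + 1k = 72.695058… → ⌈·⌉ = 73
j=3: r + 2k = 129.342117… → ⌈·⌉ = 130
j=4: r + 3k = 185.989176… → ⌈·⌉ = 186
j=5: r + 4k = 242.636235… → ⌈·⌉ = 243
j=6: r + 5k = 299.283294… → ⌈·⌉ = 300
j=7: r + 6k = 355.930352… → ⌈·⌉ = 356
j=8: r + 7k = 412.577411… → ⌈·⌉ = 413
j=9: r + 8k = 469.224470… → ⌈·⌉ = 470
j=10: r + 9k = 525.871529… → ⌈·⌉ = 526
j=11: r + 10k = 582.518588… → ⌈·⌉ = 583
j=12: r + 11k = 639.165647… → ⌈·⌉ = 640
j=13: r + 12k = 695.812705… → ⌈·⌉ = 696
j=14: r + 13k = 752.459764… → ⌈·⌉ = 753
j=15: r + 14k = 809.106823… → ⌈·⌉ = 810
j=16: r + 15k = 865.753882… → ⌈·⌉ = 866
j=17: r + 16k = 922.400941… → ⌈·⌉ = 923

17, 73, 130, 186, 243, 300, 356, 413, 470, 526, 583, 640, 696, 753, 810, 866, 923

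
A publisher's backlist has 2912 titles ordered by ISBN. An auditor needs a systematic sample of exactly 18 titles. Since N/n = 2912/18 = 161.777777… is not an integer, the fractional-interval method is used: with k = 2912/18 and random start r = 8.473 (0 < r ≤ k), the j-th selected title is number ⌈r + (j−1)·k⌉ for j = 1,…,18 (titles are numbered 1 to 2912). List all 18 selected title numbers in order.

j=1: r + 0k = 8.473 → ⌈·⌉ = 9
j=2: r + 1k = 170.250777… → ⌈·⌉ = 171
j=3: r + 2k = 332.028555… → ⌈·⌉ = 333
j=4: r + 3k = 493.806333… → ⌈·⌉ = 494
j=5: r + 4k = 655.584111… → ⌈·⌉ = 656
j=6: r + 5k = 817.361888… → ⌈·⌉ = 818
j=7: r + 6k = 979.139666… → ⌈·⌉ = 980
j=8: r + 7k = 1140.917444… → ⌈·⌉ = 1141
j=9: r + 8k = 1302.695222… → ⌈·⌉ = 1303
j=10: r + 9k = 1464.473 → ⌈·⌉ = 1465
j=11: r + 10k = 1626.250777… → ⌈·⌉ = 1627
j=12: r + 11k = 1788.028555… → ⌈·⌉ = 1789
j=13: r + 12k = 1949.806333… → ⌈·⌉ = 1950
j=14: r + 13k = 2111.584111… → ⌈·⌉ = 2112
j=15: r + 14k = 2273.361888… → ⌈·⌉ = 2274
j=16: r + 15k = 2435.139666… → ⌈·⌉ = 2436
j=17: r + 16k = 2596.917444… → ⌈·⌉ = 2597
j=18: r + 17k = 2758.695222… → ⌈·⌉ = 2759

9, 171, 333, 494, 656, 818, 980, 1141, 1303, 1465, 1627, 1789, 1950, 2112, 2274, 2436, 2597, 2759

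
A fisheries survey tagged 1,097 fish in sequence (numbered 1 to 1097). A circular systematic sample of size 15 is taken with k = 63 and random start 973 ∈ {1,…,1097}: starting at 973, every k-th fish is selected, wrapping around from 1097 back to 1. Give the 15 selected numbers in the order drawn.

973, 1036, 2, 65, 128, 191, 254, 317, 380, 443, 506, 569, 632, 695, 758

Selection 1: 973
Selection 2: 973 + 63 = 1036
Selection 3: 1036 + 63 = 1099 → 1099 − 1097 = 2
Selection 4: 2 + 63 = 65
Selection 5: 65 + 63 = 128
Selection 6: 128 + 63 = 191
Selection 7: 191 + 63 = 254
Selection 8: 254 + 63 = 317
Selection 9: 317 + 63 = 380
Selection 10: 380 + 63 = 443
Selection 11: 443 + 63 = 506
Selection 12: 506 + 63 = 569
Selection 13: 569 + 63 = 632
Selection 14: 632 + 63 = 695
Selection 15: 695 + 63 = 758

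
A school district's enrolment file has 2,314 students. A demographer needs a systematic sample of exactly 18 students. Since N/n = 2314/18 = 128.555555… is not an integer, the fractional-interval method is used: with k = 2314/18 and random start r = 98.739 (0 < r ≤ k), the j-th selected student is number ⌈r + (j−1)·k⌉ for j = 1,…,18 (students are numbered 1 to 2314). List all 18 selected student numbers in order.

j=1: r + 0k = 98.739 → ⌈·⌉ = 99
j=2: r + 1k = 227.294555… → ⌈·⌉ = 228
j=3: r + 2k = 355.850111… → ⌈·⌉ = 356
j=4: r + 3k = 484.405666… → ⌈·⌉ = 485
j=5: r + 4k = 612.961222… → ⌈·⌉ = 613
j=6: r + 5k = 741.516777… → ⌈·⌉ = 742
j=7: r + 6k = 870.072333… → ⌈·⌉ = 871
j=8: r + 7k = 998.627888… → ⌈·⌉ = 999
j=9: r + 8k = 1127.183444… → ⌈·⌉ = 1128
j=10: r + 9k = 1255.739 → ⌈·⌉ = 1256
j=11: r + 10k = 1384.294555… → ⌈·⌉ = 1385
j=12: r + 11k = 1512.850111… → ⌈·⌉ = 1513
j=13: r + 12k = 1641.405666… → ⌈·⌉ = 1642
j=14: r + 13k = 1769.961222… → ⌈·⌉ = 1770
j=15: r + 14k = 1898.516777… → ⌈·⌉ = 1899
j=16: r + 15k = 2027.072333… → ⌈·⌉ = 2028
j=17: r + 16k = 2155.627888… → ⌈·⌉ = 2156
j=18: r + 17k = 2284.183444… → ⌈·⌉ = 2285

99, 228, 356, 485, 613, 742, 871, 999, 1128, 1256, 1385, 1513, 1642, 1770, 1899, 2028, 2156, 2285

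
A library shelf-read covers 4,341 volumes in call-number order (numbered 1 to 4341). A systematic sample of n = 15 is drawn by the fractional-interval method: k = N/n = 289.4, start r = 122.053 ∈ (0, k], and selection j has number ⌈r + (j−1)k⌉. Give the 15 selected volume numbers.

123, 412, 701, 991, 1280, 1570, 1859, 2148, 2438, 2727, 3017, 3306, 3595, 3885, 4174

j=1: r + 0k = 122.053 → ⌈·⌉ = 123
j=2: r + 1k = 411.453 → ⌈·⌉ = 412
j=3: r + 2k = 700.853 → ⌈·⌉ = 701
j=4: r + 3k = 990.253 → ⌈·⌉ = 991
j=5: r + 4k = 1279.653 → ⌈·⌉ = 1280
j=6: r + 5k = 1569.053 → ⌈·⌉ = 1570
j=7: r + 6k = 1858.453 → ⌈·⌉ = 1859
j=8: r + 7k = 2147.853 → ⌈·⌉ = 2148
j=9: r + 8k = 2437.253 → ⌈·⌉ = 2438
j=10: r + 9k = 2726.653 → ⌈·⌉ = 2727
j=11: r + 10k = 3016.053 → ⌈·⌉ = 3017
j=12: r + 11k = 3305.453 → ⌈·⌉ = 3306
j=13: r + 12k = 3594.853 → ⌈·⌉ = 3595
j=14: r + 13k = 3884.253 → ⌈·⌉ = 3885
j=15: r + 14k = 4173.653 → ⌈·⌉ = 4174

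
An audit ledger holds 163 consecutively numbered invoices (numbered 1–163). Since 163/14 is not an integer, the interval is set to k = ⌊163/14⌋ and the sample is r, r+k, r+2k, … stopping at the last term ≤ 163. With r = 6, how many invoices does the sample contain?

k = ⌊163/14⌋ = 11
Achieved size = ⌊(163 − 6)/11⌋ + 1 = ⌊157/11⌋ + 1 = 14 + 1 = 15
(last selection: 6 + 14×11 = 160 ≤ 163; next would be 171 > 163)

15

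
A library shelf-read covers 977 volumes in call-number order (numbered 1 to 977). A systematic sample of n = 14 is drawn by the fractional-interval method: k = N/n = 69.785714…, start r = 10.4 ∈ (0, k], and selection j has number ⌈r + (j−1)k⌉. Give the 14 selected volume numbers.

j=1: r + 0k = 10.4 → ⌈·⌉ = 11
j=2: r + 1k = 80.185714… → ⌈·⌉ = 81
j=3: r + 2k = 149.971428… → ⌈·⌉ = 150
j=4: r + 3k = 219.757142… → ⌈·⌉ = 220
j=5: r + 4k = 289.542857… → ⌈·⌉ = 290
j=6: r + 5k = 359.328571… → ⌈·⌉ = 360
j=7: r + 6k = 429.114285… → ⌈·⌉ = 430
j=8: r + 7k = 498.9 → ⌈·⌉ = 499
j=9: r + 8k = 568.685714… → ⌈·⌉ = 569
j=10: r + 9k = 638.471428… → ⌈·⌉ = 639
j=11: r + 10k = 708.257142… → ⌈·⌉ = 709
j=12: r + 11k = 778.042857… → ⌈·⌉ = 779
j=13: r + 12k = 847.828571… → ⌈·⌉ = 848
j=14: r + 13k = 917.614285… → ⌈·⌉ = 918

11, 81, 150, 220, 290, 360, 430, 499, 569, 639, 709, 779, 848, 918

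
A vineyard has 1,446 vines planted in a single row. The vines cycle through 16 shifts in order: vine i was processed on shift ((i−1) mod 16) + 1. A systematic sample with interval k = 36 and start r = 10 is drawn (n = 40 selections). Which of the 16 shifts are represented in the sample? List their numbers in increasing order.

Consecutive selections differ by k = 36, so their shift numbers differ by 36 mod 16 = 4.
gcd(36, 16) = 4, so the sample visits 16/4 = 4 distinct residues mod 16.
Start 10 is shift 10; the shifts hit are 2, 6, 10, 14.

2, 6, 10, 14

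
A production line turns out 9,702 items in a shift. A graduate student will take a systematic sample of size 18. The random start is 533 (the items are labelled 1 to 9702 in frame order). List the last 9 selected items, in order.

k = N/n = 9702/18 = 539
10th selection = 533 + 9×539 = 5384
11th: 5384 + 539 = 5923
12th: 5923 + 539 = 6462
13th: 6462 + 539 = 7001
14th: 7001 + 539 = 7540
15th: 7540 + 539 = 8079
16th: 8079 + 539 = 8618
17th: 8618 + 539 = 9157
18th: 9157 + 539 = 9696

5384, 5923, 6462, 7001, 7540, 8079, 8618, 9157, 9696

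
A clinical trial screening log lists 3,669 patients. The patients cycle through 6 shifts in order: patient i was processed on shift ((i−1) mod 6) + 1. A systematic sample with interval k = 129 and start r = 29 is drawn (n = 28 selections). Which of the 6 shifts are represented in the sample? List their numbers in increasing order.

2, 5

Consecutive selections differ by k = 129, so their shift numbers differ by 129 mod 6 = 3.
gcd(129, 6) = 3, so the sample visits 6/3 = 2 distinct residues mod 6.
Start 29 is shift 5; the shifts hit are 2, 5.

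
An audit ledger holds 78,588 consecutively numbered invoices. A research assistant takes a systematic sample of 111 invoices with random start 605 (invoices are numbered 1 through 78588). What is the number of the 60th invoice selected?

k = 78588/111 = 708
60th selection = r + (60−1)·k = 605 + 59×708 = 605 + 41772 = 42377

42377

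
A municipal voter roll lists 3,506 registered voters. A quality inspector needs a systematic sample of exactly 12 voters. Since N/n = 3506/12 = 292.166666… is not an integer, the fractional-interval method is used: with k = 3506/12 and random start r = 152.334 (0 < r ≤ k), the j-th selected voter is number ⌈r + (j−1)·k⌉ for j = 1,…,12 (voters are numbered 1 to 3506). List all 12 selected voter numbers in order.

153, 445, 737, 1029, 1322, 1614, 1906, 2198, 2490, 2782, 3075, 3367

j=1: r + 0k = 152.334 → ⌈·⌉ = 153
j=2: r + 1k = 444.500666… → ⌈·⌉ = 445
j=3: r + 2k = 736.667333… → ⌈·⌉ = 737
j=4: r + 3k = 1028.834 → ⌈·⌉ = 1029
j=5: r + 4k = 1321.000666… → ⌈·⌉ = 1322
j=6: r + 5k = 1613.167333… → ⌈·⌉ = 1614
j=7: r + 6k = 1905.334 → ⌈·⌉ = 1906
j=8: r + 7k = 2197.500666… → ⌈·⌉ = 2198
j=9: r + 8k = 2489.667333… → ⌈·⌉ = 2490
j=10: r + 9k = 2781.834 → ⌈·⌉ = 2782
j=11: r + 10k = 3074.000666… → ⌈·⌉ = 3075
j=12: r + 11k = 3366.167333… → ⌈·⌉ = 3367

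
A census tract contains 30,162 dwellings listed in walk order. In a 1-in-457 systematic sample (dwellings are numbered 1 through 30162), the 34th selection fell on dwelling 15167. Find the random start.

k = 457
r = 15167 − (34−1)×457 = 15167 − 15081 = 86

86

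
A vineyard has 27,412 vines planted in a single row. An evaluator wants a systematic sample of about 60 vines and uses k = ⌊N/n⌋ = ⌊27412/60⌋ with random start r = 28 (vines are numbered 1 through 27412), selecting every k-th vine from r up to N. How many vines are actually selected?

61

k = ⌊27412/60⌋ = 456
Achieved size = ⌊(27412 − 28)/456⌋ + 1 = ⌊27384/456⌋ + 1 = 60 + 1 = 61
(last selection: 28 + 60×456 = 27388 ≤ 27412; next would be 27844 > 27412)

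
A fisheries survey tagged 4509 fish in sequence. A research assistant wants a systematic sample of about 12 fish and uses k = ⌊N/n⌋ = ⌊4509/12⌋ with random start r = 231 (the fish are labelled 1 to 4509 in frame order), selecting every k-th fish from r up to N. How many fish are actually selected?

k = ⌊4509/12⌋ = 375
Achieved size = ⌊(4509 − 231)/375⌋ + 1 = ⌊4278/375⌋ + 1 = 11 + 1 = 12
(last selection: 231 + 11×375 = 4356 ≤ 4509; next would be 4731 > 4509)

12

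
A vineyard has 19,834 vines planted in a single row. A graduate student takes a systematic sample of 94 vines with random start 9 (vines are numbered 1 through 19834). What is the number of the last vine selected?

19632

k = 19834/94 = 211
94th selection = r + (94−1)·k = 9 + 93×211 = 9 + 19623 = 19632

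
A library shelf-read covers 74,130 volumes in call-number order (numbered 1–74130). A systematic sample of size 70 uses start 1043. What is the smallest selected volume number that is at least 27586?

k = 74130/70 = 1059
Steps past start: ⌈(27586 − 1043)/1059⌉ = ⌈26543/1059⌉ = 26
Selected volume: 1043 + 26×1059 = 28577

28577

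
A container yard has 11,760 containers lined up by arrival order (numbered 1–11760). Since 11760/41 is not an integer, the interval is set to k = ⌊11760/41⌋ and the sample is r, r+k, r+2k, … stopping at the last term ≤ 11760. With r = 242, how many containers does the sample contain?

41

k = ⌊11760/41⌋ = 286
Achieved size = ⌊(11760 − 242)/286⌋ + 1 = ⌊11518/286⌋ + 1 = 40 + 1 = 41
(last selection: 242 + 40×286 = 11682 ≤ 11760; next would be 11968 > 11760)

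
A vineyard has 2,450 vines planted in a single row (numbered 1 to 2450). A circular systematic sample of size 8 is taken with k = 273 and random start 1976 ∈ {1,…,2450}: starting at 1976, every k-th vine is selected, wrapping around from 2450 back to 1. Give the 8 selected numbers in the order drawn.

1976, 2249, 72, 345, 618, 891, 1164, 1437

Selection 1: 1976
Selection 2: 1976 + 273 = 2249
Selection 3: 2249 + 273 = 2522 → 2522 − 2450 = 72
Selection 4: 72 + 273 = 345
Selection 5: 345 + 273 = 618
Selection 6: 618 + 273 = 891
Selection 7: 891 + 273 = 1164
Selection 8: 1164 + 273 = 1437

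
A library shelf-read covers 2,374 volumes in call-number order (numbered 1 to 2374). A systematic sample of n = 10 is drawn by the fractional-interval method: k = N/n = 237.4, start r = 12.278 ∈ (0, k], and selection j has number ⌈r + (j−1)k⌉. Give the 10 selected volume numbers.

13, 250, 488, 725, 962, 1200, 1437, 1675, 1912, 2149

j=1: r + 0k = 12.278 → ⌈·⌉ = 13
j=2: r + 1k = 249.678 → ⌈·⌉ = 250
j=3: r + 2k = 487.078 → ⌈·⌉ = 488
j=4: r + 3k = 724.478 → ⌈·⌉ = 725
j=5: r + 4k = 961.878 → ⌈·⌉ = 962
j=6: r + 5k = 1199.278 → ⌈·⌉ = 1200
j=7: r + 6k = 1436.678 → ⌈·⌉ = 1437
j=8: r + 7k = 1674.078 → ⌈·⌉ = 1675
j=9: r + 8k = 1911.478 → ⌈·⌉ = 1912
j=10: r + 9k = 2148.878 → ⌈·⌉ = 2149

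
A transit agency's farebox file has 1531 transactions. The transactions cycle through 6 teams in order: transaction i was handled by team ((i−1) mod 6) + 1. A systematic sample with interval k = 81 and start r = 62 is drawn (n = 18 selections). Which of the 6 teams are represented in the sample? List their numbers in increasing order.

Consecutive selections differ by k = 81, so their team numbers differ by 81 mod 6 = 3.
gcd(81, 6) = 3, so the sample visits 6/3 = 2 distinct residues mod 6.
Start 62 is team 2; the teams hit are 2, 5.

2, 5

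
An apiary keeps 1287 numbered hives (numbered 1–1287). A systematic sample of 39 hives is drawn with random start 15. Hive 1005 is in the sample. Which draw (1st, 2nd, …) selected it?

31

k = 1287/39 = 33
position = (1005 − 15)/33 + 1 = 990/33 + 1 = 30 + 1 = 31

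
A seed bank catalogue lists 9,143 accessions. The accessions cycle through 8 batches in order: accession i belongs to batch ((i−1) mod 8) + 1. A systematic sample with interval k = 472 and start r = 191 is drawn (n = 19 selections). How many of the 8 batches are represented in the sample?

1

Consecutive selections differ by k = 472, so their batch numbers differ by 472 mod 8 = 0.
gcd(472, 8) = 8, so the sample visits 8/8 = 1 distinct residues mod 8.
Start 191 is batch 7; the batches hit are 7.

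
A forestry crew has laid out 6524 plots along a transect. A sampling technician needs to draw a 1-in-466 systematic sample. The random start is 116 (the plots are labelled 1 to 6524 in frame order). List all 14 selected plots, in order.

plot 1: 116
plot 2: 116 + 466 = 582
plot 3: 582 + 466 = 1048
plot 4: 1048 + 466 = 1514
plot 5: 1514 + 466 = 1980
plot 6: 1980 + 466 = 2446
plot 7: 2446 + 466 = 2912
plot 8: 2912 + 466 = 3378
plot 9: 3378 + 466 = 3844
plot 10: 3844 + 466 = 4310
plot 11: 4310 + 466 = 4776
plot 12: 4776 + 466 = 5242
plot 13: 5242 + 466 = 5708
plot 14: 5708 + 466 = 6174

116, 582, 1048, 1514, 1980, 2446, 2912, 3378, 3844, 4310, 4776, 5242, 5708, 6174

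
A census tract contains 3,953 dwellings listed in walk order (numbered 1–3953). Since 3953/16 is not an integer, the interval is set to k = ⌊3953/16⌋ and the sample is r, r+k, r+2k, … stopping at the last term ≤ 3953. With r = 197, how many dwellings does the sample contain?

16

k = ⌊3953/16⌋ = 247
Achieved size = ⌊(3953 − 197)/247⌋ + 1 = ⌊3756/247⌋ + 1 = 15 + 1 = 16
(last selection: 197 + 15×247 = 3902 ≤ 3953; next would be 4149 > 3953)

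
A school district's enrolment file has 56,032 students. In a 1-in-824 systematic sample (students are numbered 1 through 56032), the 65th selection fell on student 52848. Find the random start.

112

k = 824
r = 52848 − (65−1)×824 = 52848 − 52736 = 112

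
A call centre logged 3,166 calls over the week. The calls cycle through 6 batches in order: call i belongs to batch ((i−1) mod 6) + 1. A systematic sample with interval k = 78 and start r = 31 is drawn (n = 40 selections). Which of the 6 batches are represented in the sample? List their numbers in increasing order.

1

Consecutive selections differ by k = 78, so their batch numbers differ by 78 mod 6 = 0.
gcd(78, 6) = 6, so the sample visits 6/6 = 1 distinct residues mod 6.
Start 31 is batch 1; the batches hit are 1.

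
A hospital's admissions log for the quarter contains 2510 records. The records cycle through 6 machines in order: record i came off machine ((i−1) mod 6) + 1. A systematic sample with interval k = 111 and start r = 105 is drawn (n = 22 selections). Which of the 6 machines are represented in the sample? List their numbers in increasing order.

Consecutive selections differ by k = 111, so their machine numbers differ by 111 mod 6 = 3.
gcd(111, 6) = 3, so the sample visits 6/3 = 2 distinct residues mod 6.
Start 105 is machine 3; the machines hit are 3, 6.

3, 6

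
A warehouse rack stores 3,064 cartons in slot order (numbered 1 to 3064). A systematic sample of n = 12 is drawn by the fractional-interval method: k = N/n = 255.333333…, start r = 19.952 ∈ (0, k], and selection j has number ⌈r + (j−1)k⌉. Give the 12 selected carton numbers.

j=1: r + 0k = 19.952 → ⌈·⌉ = 20
j=2: r + 1k = 275.285333… → ⌈·⌉ = 276
j=3: r + 2k = 530.618666… → ⌈·⌉ = 531
j=4: r + 3k = 785.952 → ⌈·⌉ = 786
j=5: r + 4k = 1041.285333… → ⌈·⌉ = 1042
j=6: r + 5k = 1296.618666… → ⌈·⌉ = 1297
j=7: r + 6k = 1551.952 → ⌈·⌉ = 1552
j=8: r + 7k = 1807.285333… → ⌈·⌉ = 1808
j=9: r + 8k = 2062.618666… → ⌈·⌉ = 2063
j=10: r + 9k = 2317.952 → ⌈·⌉ = 2318
j=11: r + 10k = 2573.285333… → ⌈·⌉ = 2574
j=12: r + 11k = 2828.618666… → ⌈·⌉ = 2829

20, 276, 531, 786, 1042, 1297, 1552, 1808, 2063, 2318, 2574, 2829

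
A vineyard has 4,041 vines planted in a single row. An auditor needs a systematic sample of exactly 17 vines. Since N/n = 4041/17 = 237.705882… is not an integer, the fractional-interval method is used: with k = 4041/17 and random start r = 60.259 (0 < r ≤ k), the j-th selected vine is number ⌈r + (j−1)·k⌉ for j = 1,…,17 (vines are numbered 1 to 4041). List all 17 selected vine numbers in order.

j=1: r + 0k = 60.259 → ⌈·⌉ = 61
j=2: r + 1k = 297.964882… → ⌈·⌉ = 298
j=3: r + 2k = 535.670764… → ⌈·⌉ = 536
j=4: r + 3k = 773.376647… → ⌈·⌉ = 774
j=5: r + 4k = 1011.082529… → ⌈·⌉ = 1012
j=6: r + 5k = 1248.788411… → ⌈·⌉ = 1249
j=7: r + 6k = 1486.494294… → ⌈·⌉ = 1487
j=8: r + 7k = 1724.200176… → ⌈·⌉ = 1725
j=9: r + 8k = 1961.906058… → ⌈·⌉ = 1962
j=10: r + 9k = 2199.611941… → ⌈·⌉ = 2200
j=11: r + 10k = 2437.317823… → ⌈·⌉ = 2438
j=12: r + 11k = 2675.023705… → ⌈·⌉ = 2676
j=13: r + 12k = 2912.729588… → ⌈·⌉ = 2913
j=14: r + 13k = 3150.435470… → ⌈·⌉ = 3151
j=15: r + 14k = 3388.141352… → ⌈·⌉ = 3389
j=16: r + 15k = 3625.847235… → ⌈·⌉ = 3626
j=17: r + 16k = 3863.553117… → ⌈·⌉ = 3864

61, 298, 536, 774, 1012, 1249, 1487, 1725, 1962, 2200, 2438, 2676, 2913, 3151, 3389, 3626, 3864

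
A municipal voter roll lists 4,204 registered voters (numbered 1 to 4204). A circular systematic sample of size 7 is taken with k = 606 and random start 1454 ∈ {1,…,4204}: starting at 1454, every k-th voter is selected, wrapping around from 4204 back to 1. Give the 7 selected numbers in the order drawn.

Selection 1: 1454
Selection 2: 1454 + 606 = 2060
Selection 3: 2060 + 606 = 2666
Selection 4: 2666 + 606 = 3272
Selection 5: 3272 + 606 = 3878
Selection 6: 3878 + 606 = 4484 → 4484 − 4204 = 280
Selection 7: 280 + 606 = 886

1454, 2060, 2666, 3272, 3878, 280, 886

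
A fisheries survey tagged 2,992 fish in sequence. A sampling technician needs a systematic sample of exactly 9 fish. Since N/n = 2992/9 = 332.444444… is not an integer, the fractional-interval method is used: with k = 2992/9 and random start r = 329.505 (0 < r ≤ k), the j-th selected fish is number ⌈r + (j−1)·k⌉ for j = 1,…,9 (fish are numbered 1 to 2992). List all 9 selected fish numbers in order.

j=1: r + 0k = 329.505 → ⌈·⌉ = 330
j=2: r + 1k = 661.949444… → ⌈·⌉ = 662
j=3: r + 2k = 994.393888… → ⌈·⌉ = 995
j=4: r + 3k = 1326.838333… → ⌈·⌉ = 1327
j=5: r + 4k = 1659.282777… → ⌈·⌉ = 1660
j=6: r + 5k = 1991.727222… → ⌈·⌉ = 1992
j=7: r + 6k = 2324.171666… → ⌈·⌉ = 2325
j=8: r + 7k = 2656.616111… → ⌈·⌉ = 2657
j=9: r + 8k = 2989.060555… → ⌈·⌉ = 2990

330, 662, 995, 1327, 1660, 1992, 2325, 2657, 2990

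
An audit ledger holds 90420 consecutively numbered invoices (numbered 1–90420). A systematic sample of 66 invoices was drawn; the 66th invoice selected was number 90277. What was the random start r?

1227

k = 90420/66 = 1370
r = 90277 − (66−1)×1370 = 90277 − 89050 = 1227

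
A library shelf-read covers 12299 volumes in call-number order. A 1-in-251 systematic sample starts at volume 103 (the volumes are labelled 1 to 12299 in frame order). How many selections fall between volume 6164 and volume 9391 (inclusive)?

13

k = 251
First selection ≥ 6164: 103 + ⌈(6164−103)/251⌉·251 = 103 + 25×251 = 6378
Last selection ≤ 9391: 103 + ⌊(9391−103)/251⌋·251 = 103 + 37×251 = 9390
Count = 37 − 25 + 1 = 13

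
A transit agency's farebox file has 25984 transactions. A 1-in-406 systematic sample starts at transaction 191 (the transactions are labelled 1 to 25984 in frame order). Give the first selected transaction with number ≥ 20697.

k = 406
Steps past start: ⌈(20697 − 191)/406⌉ = ⌈20506/406⌉ = 51
Selected transaction: 191 + 51×406 = 20897

20897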